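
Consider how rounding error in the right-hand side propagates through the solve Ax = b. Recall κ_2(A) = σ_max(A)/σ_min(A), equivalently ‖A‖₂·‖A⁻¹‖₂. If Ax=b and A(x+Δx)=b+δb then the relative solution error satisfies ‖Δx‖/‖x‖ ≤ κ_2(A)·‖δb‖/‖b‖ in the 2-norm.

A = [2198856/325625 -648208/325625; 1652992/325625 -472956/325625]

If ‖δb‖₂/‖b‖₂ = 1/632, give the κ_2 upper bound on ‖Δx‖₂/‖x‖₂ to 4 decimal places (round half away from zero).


0.4122

form AᵀA = [302694010432/4241265625 -88284341376/4241265625; -88284341376/4241265625 25754439568/4241265625] with trace 105103504/1357205 and determinant 14992384/169650625
char-poly roots: 1936/25 and 7744/6786025
so κ_2 = √((1936/25) / (7744/6786025)) = 260.5000
bound on ‖Δx‖/‖x‖: κ·ε = 260.5000·1/632 = 0.4122


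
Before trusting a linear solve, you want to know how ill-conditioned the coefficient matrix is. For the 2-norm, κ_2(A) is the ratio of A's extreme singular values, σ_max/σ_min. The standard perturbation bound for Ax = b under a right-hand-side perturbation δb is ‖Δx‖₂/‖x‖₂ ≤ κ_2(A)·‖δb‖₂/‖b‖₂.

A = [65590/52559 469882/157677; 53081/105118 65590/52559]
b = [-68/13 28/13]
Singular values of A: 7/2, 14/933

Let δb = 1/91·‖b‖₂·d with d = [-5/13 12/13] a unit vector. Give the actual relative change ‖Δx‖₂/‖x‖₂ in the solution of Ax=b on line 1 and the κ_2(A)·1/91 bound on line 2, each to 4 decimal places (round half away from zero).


from the listed singular values, σ₁ = 7/2, σ_n = 14/933
condition number: (7/2) ÷ (14/933) = 233.2500
worst-case relative error ≤ 233.2500 × 1/91 = 2.5632
solve Ax = b  →  x = [-246.5055 101.4725]
2-norm of b is 5.6569; of x, 266.5739
δb = ε·‖b‖·d = [-0.0239 0.0574]; solving A·Δx = δb gives ‖Δx‖ = 4.1427
realised ‖Δx‖/‖x‖ = 0.0155
tightness: 0.0155 against a bound of 2.5632 (unrounded ratio ≈ 0.0061)

0.0155
2.5632


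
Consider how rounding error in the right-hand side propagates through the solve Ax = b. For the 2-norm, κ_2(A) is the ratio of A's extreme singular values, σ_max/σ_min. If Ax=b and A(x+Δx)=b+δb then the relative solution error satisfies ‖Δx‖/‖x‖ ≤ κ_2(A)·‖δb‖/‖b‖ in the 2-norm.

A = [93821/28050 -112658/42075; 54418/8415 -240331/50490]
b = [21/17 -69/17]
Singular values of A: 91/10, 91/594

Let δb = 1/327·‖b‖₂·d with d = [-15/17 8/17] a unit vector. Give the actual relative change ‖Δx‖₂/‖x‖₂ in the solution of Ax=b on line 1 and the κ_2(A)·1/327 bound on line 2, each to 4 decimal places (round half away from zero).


largest singular value 91/10, smallest 91/594
κ_2(A) = (91/10) / (91/594) = 59.4000
worst-case relative error ≤ 59.4000 × 1/327 = 0.1817
solve Ax = b  →  x = [-12.0132 -15.4681]
2-norm of b is 4.2426; of x, 19.5852
δb = ε·‖b‖·d = [-0.0114 0.0061]; solving A·Δx = δb gives ‖Δx‖ = 0.0847
realised ‖Δx‖/‖x‖ = 0.0043
so the bound overstates the realised error by a factor of ≈ 42.0081 (computed from the unrounded values)

0.0043
0.1817


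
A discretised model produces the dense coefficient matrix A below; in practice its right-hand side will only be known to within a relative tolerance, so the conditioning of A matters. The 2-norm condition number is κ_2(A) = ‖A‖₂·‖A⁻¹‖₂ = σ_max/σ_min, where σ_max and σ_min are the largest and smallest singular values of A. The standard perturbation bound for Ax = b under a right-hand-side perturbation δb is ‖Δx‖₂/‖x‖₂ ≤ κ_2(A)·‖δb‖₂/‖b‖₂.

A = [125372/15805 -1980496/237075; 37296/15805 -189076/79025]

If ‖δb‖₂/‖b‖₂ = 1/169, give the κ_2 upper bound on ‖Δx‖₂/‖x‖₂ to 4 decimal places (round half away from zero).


1.1609

M = AᵀA = [23598800/344549 -74332160/1033647; -74332160/1033647 234157904/3100941]. tr(M)=15398176/106929, det(M)=6400/11881
char-poly roots: 144 and 400/106929
σ_max=√144=12, σ_min=√(400/106929)=(20/327) → κ = 196.2000
κ_2(A)·‖δb‖/‖b‖ = 1.1609


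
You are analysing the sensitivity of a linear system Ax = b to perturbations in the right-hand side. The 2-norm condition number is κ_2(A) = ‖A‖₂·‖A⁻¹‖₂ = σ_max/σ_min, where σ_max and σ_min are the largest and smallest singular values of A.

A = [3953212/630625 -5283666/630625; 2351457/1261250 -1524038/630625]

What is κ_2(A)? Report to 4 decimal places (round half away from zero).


252.2500

M = AᵀA = [21773084957/509040500 -7257378159/127260125; -7257378159/127260125 9676741832/127260125]. tr(M)=12096010457/101808100, det(M)=141158161/636300625
solving λ² − 12096010457/101808100·λ + 141158161/636300625 = 0 gives λ = 11881/100, 47524/25452025
so κ_2 = √((11881/100) / (47524/25452025)) = 252.2500


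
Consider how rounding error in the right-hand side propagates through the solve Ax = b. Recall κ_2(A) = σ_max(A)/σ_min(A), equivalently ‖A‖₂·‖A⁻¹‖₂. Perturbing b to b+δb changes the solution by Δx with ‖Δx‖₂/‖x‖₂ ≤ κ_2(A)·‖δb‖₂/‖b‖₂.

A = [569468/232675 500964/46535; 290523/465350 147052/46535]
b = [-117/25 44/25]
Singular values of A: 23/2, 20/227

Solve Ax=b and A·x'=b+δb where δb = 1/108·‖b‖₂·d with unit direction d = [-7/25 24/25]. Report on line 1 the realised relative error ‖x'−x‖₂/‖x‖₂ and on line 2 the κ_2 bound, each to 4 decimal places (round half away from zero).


0.0154
1.2086

largest singular value 23/2, smallest 20/227
κ_2(A) = (23/2) / (20/227) = 130.5250
perturbation bound = 130.5250·1/108 = 1.2086
solve Ax = b  →  x = [-33.2959 7.1350]
2-norm of b is 5.0000; of x, 34.0518
with δb = [-0.0130 0.0444], A·Δx = δb → ‖Δx‖ = 0.5255
dividing the unrounded norms, ‖Δx‖/‖x‖ = 0.0154
tightness: 0.0154 against a bound of 1.2086 (unrounded ratio ≈ 0.0128)


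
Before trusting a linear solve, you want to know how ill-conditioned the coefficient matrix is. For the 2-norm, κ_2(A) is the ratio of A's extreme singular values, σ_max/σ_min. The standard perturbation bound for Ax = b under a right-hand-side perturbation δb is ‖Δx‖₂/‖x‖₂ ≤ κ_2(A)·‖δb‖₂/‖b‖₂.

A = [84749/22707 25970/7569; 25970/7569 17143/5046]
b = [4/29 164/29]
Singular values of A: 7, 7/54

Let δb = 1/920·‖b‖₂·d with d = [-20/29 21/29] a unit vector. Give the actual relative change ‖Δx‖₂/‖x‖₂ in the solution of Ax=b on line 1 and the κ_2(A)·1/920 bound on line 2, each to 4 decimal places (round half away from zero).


from the listed singular values, σ₁ = 7, σ_n = 7/54
condition number: 7 ÷ (7/54) = 54.0000
κ_2(A)·‖δb‖/‖b‖ = 0.0587
solve Ax = b  →  x = [-20.8670 22.7389]
‖b‖ = 5.6569, ‖x‖ = 30.8624
δb = ε·‖b‖·d = [-0.0042 0.0045]; solving A·Δx = δb gives ‖Δx‖ = 0.0474
relative error = 0.0015
so the bound overstates the realised error by a factor of ≈ 38.1903 (computed from the unrounded values)

0.0015
0.0587


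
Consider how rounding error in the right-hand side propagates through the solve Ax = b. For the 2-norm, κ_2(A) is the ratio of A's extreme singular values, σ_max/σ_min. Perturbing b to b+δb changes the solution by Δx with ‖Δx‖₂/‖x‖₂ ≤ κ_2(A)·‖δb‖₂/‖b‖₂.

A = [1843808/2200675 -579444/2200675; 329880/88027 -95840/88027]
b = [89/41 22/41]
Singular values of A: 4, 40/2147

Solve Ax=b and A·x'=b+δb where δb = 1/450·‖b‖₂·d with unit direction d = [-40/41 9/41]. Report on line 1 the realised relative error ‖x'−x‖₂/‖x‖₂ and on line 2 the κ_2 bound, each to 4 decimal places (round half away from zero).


0.0025
0.4771

σ_max = 4, σ_min = 40/2147
κ = σ_max/σ_min = 4/(40/2147) = 214.7000
perturbation bound = 214.7000·1/450 = 0.4771
solve Ax = b  →  x = [-29.8180 -103.1260]
2-norm of b is 2.2361; of x, 107.3503
Δx = A⁻¹·δb where δb = 1/450·2.2361·d; ‖Δx‖ = 0.2667
dividing the unrounded norms, ‖Δx‖/‖x‖ = 0.0025
so the bound overstates the realised error by a factor of ≈ 192.0340 (computed from the unrounded values)


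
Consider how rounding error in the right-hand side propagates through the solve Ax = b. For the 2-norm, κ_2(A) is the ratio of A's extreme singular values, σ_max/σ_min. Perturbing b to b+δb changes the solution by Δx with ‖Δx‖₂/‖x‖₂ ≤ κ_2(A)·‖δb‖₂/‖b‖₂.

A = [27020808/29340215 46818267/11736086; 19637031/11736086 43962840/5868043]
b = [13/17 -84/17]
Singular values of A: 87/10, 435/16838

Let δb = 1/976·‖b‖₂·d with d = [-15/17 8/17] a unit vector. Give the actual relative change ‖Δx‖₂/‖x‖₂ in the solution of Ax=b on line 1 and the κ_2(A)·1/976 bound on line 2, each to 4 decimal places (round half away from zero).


from the listed singular values, σ₁ = 87/10, σ_n = 435/16838
condition number: (87/10) ÷ (435/16838) = 336.7600
bound on ‖Δx‖/‖x‖: κ·ε = 336.7600·1/976 = 0.3450
solve Ax = b  →  x = [113.1909 -25.9392]
‖b‖ = 5.0000, ‖x‖ = 116.1250
with δb = [-0.0045 0.0024], A·Δx = δb → ‖Δx‖ = 0.1983
dividing the unrounded norms, ‖Δx‖/‖x‖ = 0.0017
realised/bound (from unrounded values) ≈ 0.0049

0.0017
0.3450


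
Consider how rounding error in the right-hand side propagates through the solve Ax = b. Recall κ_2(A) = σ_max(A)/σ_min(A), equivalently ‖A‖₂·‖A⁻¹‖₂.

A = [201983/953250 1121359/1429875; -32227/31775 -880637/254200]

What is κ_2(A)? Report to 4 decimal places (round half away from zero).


AᵀA = [580320469/540562500 11934965273/3243375000; 11934965273/3243375000 982098533089/77841000000]; tr = 1705063489/124545600, det = 1874161/498182400
solving λ² − 1705063489/124545600·λ + 1874161/498182400 = 0 gives λ = 1369/100, 1369/4981824
so κ_2 = √((1369/100) / (1369/4981824)) = 223.2000

223.2000


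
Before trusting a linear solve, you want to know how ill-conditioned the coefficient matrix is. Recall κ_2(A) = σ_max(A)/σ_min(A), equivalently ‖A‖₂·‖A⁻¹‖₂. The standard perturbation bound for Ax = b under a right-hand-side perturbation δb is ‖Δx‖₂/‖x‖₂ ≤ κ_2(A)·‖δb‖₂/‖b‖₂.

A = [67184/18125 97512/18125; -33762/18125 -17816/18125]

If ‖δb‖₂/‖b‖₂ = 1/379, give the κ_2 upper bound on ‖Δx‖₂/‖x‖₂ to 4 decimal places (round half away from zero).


form AᵀA = [361828/21025 457776/21025; 457776/21025 628864/21025] with trace 990692/21025 and determinant 21381376/525625
eigenvalues of AᵀA: λ = (tr ± √(tr²−4·det))/2 = 1156/25, 18496/21025
κ = σ_max/σ_min = (34/5)/(136/145) = 7.2500
perturbation bound = 7.2500·1/379 = 0.0191

0.0191


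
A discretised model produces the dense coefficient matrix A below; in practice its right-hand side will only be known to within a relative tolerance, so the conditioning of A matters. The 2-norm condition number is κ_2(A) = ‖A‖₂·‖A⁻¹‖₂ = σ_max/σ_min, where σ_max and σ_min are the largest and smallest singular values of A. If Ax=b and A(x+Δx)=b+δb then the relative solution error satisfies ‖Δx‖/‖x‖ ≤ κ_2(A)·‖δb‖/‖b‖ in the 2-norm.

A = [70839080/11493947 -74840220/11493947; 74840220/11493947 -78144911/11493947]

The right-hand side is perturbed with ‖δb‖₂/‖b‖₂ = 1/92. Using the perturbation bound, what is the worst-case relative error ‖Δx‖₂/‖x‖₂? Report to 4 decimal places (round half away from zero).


form AᵀA = [12626912942800/157087773649 -13258019813220/157087773649; -13258019813220/157087773649 13921148210281/157087773649] with trace 31567254641/186786889 and determinant 45697600/186786889
char-poly roots: 169 and 270400/186786889
so κ_2 = √(169 / (270400/186786889)) = 341.6750
bound on ‖Δx‖/‖x‖: κ·ε = 341.6750·1/92 = 3.7139

3.7139


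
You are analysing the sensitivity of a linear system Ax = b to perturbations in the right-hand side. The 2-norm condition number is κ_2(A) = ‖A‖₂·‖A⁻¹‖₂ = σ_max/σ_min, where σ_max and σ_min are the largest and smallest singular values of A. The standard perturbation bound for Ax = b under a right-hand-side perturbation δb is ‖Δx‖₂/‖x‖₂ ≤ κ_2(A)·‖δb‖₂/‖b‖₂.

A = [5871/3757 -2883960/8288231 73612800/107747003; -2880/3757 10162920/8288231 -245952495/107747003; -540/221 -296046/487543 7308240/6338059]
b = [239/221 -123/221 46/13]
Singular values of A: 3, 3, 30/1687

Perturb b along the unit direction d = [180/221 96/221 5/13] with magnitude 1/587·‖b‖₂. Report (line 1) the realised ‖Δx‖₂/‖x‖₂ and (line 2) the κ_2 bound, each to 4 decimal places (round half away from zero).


0.0032
0.2874

from the listed singular values, σ₁ = 3, σ_n = 30/1687
κ = σ_max/σ_min = 3/(30/1687) = 168.7000
κ_2(A)·‖δb‖/‖b‖ = 0.2874
solve Ax = b  →  x = [-0.7255 98.8754 53.6002]
‖b‖₂ = 3.7417 and ‖x‖₂ = 112.4716
re-solving with b+δb shifts x by Δx of norm 0.3584
relative error = 0.0032
so the bound overstates the realised error by a factor of ≈ 90.1779 (computed from the unrounded values)


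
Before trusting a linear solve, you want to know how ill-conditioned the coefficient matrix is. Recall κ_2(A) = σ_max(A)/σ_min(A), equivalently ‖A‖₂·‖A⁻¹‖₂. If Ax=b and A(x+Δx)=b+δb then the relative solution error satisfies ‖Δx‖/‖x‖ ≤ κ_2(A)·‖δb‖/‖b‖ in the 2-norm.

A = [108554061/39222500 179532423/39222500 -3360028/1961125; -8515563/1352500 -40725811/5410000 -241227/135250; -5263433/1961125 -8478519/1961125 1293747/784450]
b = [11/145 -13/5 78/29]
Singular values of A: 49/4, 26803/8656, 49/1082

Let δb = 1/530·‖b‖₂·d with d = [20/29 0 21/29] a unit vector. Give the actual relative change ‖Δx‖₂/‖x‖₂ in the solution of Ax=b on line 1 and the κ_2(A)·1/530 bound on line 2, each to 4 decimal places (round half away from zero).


0.0035
0.5104

largest singular value 49/4, smallest 49/1082
κ_2(A) = (49/4) / (49/1082) = 270.5000
bound on ‖Δx‖/‖x‖: κ·ε = 270.5000·1/530 = 0.5104
solve Ax = b  →  x = [-33.6514 25.3406 13.2958]
2-norm of b is 3.7417; of x, 44.1740
re-solving with b+δb shifts x by Δx of norm 0.1559
relative error = 0.0035
tightness: 0.0035 against a bound of 0.5104 (unrounded ratio ≈ 0.0069)


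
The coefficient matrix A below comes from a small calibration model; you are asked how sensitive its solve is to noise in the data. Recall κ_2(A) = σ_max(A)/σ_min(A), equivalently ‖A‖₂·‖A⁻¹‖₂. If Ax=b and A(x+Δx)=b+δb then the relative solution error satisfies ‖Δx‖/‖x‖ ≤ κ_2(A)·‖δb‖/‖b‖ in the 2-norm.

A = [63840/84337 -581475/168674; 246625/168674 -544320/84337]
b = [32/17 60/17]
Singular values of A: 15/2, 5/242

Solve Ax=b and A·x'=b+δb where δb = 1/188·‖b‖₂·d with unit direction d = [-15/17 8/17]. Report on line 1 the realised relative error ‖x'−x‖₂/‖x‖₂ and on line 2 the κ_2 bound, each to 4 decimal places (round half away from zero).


largest singular value 15/2, smallest 5/242
condition number: (15/2) ÷ (5/242) = 363.0000
bound on ‖Δx‖/‖x‖: κ·ε = 363.0000·1/188 = 1.9309
solve Ax = b  →  x = [0.1171 -0.5203]
‖b‖₂ = 4.0000 and ‖x‖₂ = 0.5333
with δb = [-0.0188 0.0100], A·Δx = δb → ‖Δx‖ = 1.0298
dividing the unrounded norms, ‖Δx‖/‖x‖ = 1.9309
so the bound is sharp here: realised error equals the bound

1.9309
1.9309


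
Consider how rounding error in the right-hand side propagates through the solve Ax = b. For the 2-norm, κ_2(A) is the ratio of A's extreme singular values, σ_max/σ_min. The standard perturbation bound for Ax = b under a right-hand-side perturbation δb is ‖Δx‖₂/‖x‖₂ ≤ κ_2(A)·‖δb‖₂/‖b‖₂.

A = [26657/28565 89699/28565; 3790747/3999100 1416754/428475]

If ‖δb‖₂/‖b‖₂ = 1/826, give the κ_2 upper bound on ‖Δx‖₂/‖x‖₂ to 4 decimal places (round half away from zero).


form AᵀA = [33647369249/19016410000 6178287209/1018736250; 6178287209/1018736250 4539264901/218300625] with trace 6178576009/273836304 and determinant 3258025/273836304
λ_max, λ_min = (6178576009/273836304 ± √38171232836893009681/74986321388380416)/2 = 361/16, 9025/17114769
κ_2(A) = √(λ_max/λ_min) = √((361/16) / (9025/17114769)) = 206.8500
bound on ‖Δx‖/‖x‖: κ·ε = 206.8500·1/826 = 0.2504

0.2504


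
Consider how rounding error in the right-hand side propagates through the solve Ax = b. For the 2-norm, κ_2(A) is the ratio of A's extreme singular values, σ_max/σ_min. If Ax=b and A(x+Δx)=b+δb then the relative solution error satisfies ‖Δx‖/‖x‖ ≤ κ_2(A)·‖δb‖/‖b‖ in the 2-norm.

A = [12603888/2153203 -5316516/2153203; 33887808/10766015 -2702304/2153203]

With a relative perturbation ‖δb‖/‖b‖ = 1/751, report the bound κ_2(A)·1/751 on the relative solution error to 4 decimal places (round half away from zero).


0.1622

AᵀA = [17715686328576/401062557025 -1476190381248/80212511405; -1476190381248/80212511405 123071935248/16042502281]; tr = 123032453904/2373151225, det = 429981696/2373151225
char-poly roots: 1296/25 and 331776/94926049
κ_2(A) = √(λ_max/λ_min) = √((1296/25) / (331776/94926049)) = 121.7875
κ_2(A)·‖δb‖/‖b‖ = 0.1622


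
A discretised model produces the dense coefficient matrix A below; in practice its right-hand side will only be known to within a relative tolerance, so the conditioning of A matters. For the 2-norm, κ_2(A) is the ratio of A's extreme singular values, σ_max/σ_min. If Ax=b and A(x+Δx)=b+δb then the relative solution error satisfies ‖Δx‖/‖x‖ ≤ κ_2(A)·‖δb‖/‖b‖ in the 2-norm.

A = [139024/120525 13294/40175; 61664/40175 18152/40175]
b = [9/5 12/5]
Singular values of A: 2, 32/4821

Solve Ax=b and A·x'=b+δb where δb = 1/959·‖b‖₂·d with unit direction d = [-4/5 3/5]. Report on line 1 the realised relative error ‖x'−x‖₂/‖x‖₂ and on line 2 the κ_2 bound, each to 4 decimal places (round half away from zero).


σ_max = 2, σ_min = 32/4821
condition number: 2 ÷ (32/4821) = 301.3125
bound on ‖Δx‖/‖x‖: κ·ε = 301.3125·1/959 = 0.3142
solve Ax = b  →  x = [1.4400 0.4200]
‖b‖₂ = 3.0000 and ‖x‖₂ = 1.5000
δb = ε·‖b‖·d = [-0.0025 0.0019]; solving A·Δx = δb gives ‖Δx‖ = 0.4713
dividing the unrounded norms, ‖Δx‖/‖x‖ = 0.3142
realised/bound = 1 exactly: the bound is attained for this b and d

0.3142
0.3142


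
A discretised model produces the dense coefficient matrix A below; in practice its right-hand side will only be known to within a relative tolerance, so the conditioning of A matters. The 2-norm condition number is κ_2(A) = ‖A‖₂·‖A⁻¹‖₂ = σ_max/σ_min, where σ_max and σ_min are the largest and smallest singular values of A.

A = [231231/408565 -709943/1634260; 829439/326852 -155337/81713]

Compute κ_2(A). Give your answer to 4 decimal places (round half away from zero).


form AᵀA = [10740458521/1588819600 -503454042/99301225; -503454042/99301225 6041554129/1588819600] with trace 335640253/31776392 and determinant 714025/1016844544
char-poly roots: 169/16 and 4225/63552784
σ_max=√(169/16)=(13/4), σ_min=√(4225/63552784)=(65/7972) → κ = 398.6000

398.6000


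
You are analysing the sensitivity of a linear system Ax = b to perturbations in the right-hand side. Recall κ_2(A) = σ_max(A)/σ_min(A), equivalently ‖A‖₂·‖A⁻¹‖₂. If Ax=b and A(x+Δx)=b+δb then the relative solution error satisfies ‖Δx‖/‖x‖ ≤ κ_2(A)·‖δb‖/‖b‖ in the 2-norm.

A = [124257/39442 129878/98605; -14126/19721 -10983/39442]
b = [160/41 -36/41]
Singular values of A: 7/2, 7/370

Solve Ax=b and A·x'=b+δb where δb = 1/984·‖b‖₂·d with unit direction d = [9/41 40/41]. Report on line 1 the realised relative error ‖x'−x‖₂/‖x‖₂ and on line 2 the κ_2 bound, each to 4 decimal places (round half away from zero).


σ_max = 7/2, σ_min = 7/370
condition number: (7/2) ÷ (7/370) = 185.0000
perturbation bound = 185.0000·1/984 = 0.1880
solve Ax = b  →  x = [1.0549 0.4396]
‖b‖ = 4.0000, ‖x‖ = 1.1429
δb = ε·‖b‖·d = [0.0009 0.0040]; solving A·Δx = δb gives ‖Δx‖ = 0.2149
relative error = 0.1880
so the bound is sharp here: realised error equals the bound

0.1880
0.1880


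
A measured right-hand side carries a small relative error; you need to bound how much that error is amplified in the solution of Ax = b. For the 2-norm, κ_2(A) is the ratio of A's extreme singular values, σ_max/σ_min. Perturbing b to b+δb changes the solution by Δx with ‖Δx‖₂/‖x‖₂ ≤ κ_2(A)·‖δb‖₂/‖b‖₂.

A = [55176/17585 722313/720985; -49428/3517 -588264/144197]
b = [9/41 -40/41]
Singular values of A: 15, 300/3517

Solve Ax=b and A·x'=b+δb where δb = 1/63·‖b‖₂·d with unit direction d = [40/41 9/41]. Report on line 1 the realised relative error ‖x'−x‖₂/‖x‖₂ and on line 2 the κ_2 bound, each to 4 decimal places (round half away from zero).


σ_max = 15, σ_min = 300/3517
condition number: 15 ÷ (300/3517) = 175.8500
worst-case relative error ≤ 175.8500 × 1/63 = 2.7913
solve Ax = b  →  x = [0.0640 0.0187]
2-norm of b is 1.0000; of x, 0.0667
Δx = A⁻¹·δb where δb = 1/63·1.0000·d; ‖Δx‖ = 0.1861
dividing the unrounded norms, ‖Δx‖/‖x‖ = 2.7913
realised/bound = 1 exactly: the bound is attained for this b and d

2.7913
2.7913


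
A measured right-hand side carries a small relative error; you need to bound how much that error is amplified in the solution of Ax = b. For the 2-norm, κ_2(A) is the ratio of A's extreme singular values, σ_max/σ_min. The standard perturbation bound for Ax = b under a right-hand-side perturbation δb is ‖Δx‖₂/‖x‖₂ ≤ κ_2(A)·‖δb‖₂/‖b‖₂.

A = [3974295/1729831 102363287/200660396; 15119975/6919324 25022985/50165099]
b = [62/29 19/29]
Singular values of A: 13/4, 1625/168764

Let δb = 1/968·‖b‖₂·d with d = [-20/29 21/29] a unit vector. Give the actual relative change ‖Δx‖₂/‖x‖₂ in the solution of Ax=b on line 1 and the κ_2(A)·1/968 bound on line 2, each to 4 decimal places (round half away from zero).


0.0023
0.3487

from the listed singular values, σ₁ = 13/4, σ_n = 1625/168764
κ = σ_max/σ_min = (13/4)/(1625/168764) = 337.5280
worst-case relative error ≤ 337.5280 × 1/968 = 0.3487
solve Ax = b  →  x = [23.3978 -101.1866]
‖b‖ = 2.2361, ‖x‖ = 103.8566
δb = ε·‖b‖·d = [-0.0016 0.0017]; solving A·Δx = δb gives ‖Δx‖ = 0.2399
relative error = 0.0023
tightness: 0.0023 against a bound of 0.3487 (unrounded ratio ≈ 0.0066)


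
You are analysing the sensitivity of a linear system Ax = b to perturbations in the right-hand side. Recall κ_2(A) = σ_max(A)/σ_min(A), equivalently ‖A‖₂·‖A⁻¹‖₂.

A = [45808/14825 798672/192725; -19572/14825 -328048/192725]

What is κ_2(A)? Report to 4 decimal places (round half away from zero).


148.2500

M = AᵀA = [2481436048/219780625 3308163264/219780625; 3308163264/219780625 4411197952/219780625]. tr(M)=55141072/1758245, det(M)=9834496/219780625
λ_max, λ_min = (55141072/1758245 ± √75999612369993984/77285637000625)/2 = 784/25, 12544/8791225
σ_max=√(784/25)=(28/5), σ_min=√(12544/8791225)=(112/2965) → κ = 148.2500


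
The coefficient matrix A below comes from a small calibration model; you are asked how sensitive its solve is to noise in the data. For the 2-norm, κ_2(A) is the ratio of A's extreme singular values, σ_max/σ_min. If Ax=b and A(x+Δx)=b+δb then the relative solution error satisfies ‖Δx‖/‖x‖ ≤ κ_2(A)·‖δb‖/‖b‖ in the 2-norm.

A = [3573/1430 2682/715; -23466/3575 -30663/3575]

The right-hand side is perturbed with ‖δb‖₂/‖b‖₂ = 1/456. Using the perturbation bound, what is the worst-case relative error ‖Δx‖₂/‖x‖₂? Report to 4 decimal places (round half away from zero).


AᵀA = [14921721/302500 4966407/75625; 4966407/75625 6627501/75625]; tr = 1657269/12100, det = 123201/12100
char-poly roots: 13689/100 and 9/121
σ_max=√(13689/100)=(117/10), σ_min=√(9/121)=(3/11) → κ = 42.9000
worst-case relative error ≤ 42.9000 × 1/456 = 0.0941

0.0941


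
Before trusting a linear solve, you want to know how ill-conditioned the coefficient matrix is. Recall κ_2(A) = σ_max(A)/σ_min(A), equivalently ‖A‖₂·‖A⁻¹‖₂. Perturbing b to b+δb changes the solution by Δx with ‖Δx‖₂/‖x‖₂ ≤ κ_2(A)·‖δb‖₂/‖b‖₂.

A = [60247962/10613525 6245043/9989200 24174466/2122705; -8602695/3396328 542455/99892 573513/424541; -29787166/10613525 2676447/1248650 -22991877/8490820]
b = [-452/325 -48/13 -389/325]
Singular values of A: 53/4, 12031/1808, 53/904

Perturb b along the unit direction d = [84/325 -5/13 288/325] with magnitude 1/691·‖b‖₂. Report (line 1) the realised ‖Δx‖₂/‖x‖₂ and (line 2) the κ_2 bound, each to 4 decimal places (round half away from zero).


largest singular value 53/4, smallest 53/904
κ = σ_max/σ_min = (53/4)/(53/904) = 226.0000
κ_2(A)·‖δb‖/‖b‖ = 0.3271
solve Ax = b  →  x = [0.2141 -0.5304 -0.1997]
‖b‖ = 4.1231, ‖x‖ = 0.6058
δb = ε·‖b‖·d = [0.0015 -0.0023 0.0053]; solving A·Δx = δb gives ‖Δx‖ = 0.1018
realised ‖Δx‖/‖x‖ = 0.1680
tightness: 0.1680 against a bound of 0.3271 (unrounded ratio ≈ 0.5136)

0.1680
0.3271


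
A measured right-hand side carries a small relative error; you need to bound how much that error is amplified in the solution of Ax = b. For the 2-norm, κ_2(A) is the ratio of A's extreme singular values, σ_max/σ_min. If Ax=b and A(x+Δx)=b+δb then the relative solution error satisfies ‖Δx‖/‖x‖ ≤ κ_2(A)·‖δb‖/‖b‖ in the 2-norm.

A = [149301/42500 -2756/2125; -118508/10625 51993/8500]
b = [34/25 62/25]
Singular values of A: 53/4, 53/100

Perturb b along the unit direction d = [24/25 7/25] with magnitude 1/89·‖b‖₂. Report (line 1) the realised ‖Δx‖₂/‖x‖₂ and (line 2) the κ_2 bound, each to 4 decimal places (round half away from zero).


0.0159
0.2809

σ_max = 53/4, σ_min = 53/100
κ = σ_max/σ_min = (53/4)/(53/100) = 25.0000
perturbation bound = 25.0000·1/89 = 0.2809
solve Ax = b  →  x = [1.6426 3.4007]
2-norm of b is 2.8284; of x, 3.7766
Δx = A⁻¹·δb where δb = 1/89·2.8284·d; ‖Δx‖ = 0.0600
dividing the unrounded norms, ‖Δx‖/‖x‖ = 0.0159
so the bound overstates the realised error by a factor of ≈ 17.6918 (computed from the unrounded values)


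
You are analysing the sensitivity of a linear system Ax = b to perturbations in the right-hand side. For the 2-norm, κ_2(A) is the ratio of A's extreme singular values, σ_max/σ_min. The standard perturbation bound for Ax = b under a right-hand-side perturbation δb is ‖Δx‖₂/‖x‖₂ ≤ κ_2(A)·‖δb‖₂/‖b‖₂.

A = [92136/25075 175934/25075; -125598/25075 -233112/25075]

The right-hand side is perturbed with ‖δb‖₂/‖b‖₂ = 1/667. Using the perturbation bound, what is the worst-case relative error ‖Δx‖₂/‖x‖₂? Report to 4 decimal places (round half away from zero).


M = AᵀA = [970556004/25150225 363906048/5030045; 363906048/5030045 3411759076/25150225]. tr(M)=3032744/17405, det(M)=2108304/2175625
solving λ² − 3032744/17405·λ + 2108304/2175625 = 0 gives λ = 4356/25, 484/87025
so κ_2 = √((4356/25) / (484/87025)) = 177.0000
κ_2(A)·‖δb‖/‖b‖ = 0.2654

0.2654


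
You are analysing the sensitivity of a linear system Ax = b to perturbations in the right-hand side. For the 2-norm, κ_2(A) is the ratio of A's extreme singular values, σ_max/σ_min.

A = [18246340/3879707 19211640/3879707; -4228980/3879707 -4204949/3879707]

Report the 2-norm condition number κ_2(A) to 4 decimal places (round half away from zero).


AᵀA = [208693156000/8954269129 219110506020/8954269129; 219110506020/8954269129 230082514921/8954269129]; tr = 521730881/10647169, det = 960400/10647169
char-poly roots: 49 and 19600/10647169
κ_2(A) = √(λ_max/λ_min) = √(49 / (19600/10647169)) = 163.1500

163.1500


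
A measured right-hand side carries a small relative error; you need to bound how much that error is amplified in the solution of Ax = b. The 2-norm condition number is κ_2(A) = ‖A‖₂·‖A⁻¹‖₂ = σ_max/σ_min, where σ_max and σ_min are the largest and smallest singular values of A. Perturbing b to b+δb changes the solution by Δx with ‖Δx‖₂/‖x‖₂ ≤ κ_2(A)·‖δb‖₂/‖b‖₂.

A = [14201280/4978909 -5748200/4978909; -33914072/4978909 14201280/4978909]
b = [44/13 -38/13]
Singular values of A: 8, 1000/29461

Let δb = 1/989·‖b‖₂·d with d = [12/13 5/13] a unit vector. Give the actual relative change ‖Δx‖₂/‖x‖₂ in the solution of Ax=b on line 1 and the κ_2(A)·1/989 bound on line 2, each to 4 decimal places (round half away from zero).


0.0023
0.2383

σ_max = 8, σ_min = 1000/29461
κ = σ_max/σ_min = 8/(1000/29461) = 235.6880
perturbation bound = 235.6880·1/989 = 0.2383
solve Ax = b  →  x = [23.1238 54.1972]
‖b‖ = 4.4721, ‖x‖ = 58.9241
re-solving with b+δb shifts x by Δx of norm 0.1332
realised ‖Δx‖/‖x‖ = 0.0023
so the bound overstates the realised error by a factor of ≈ 105.4067 (computed from the unrounded values)


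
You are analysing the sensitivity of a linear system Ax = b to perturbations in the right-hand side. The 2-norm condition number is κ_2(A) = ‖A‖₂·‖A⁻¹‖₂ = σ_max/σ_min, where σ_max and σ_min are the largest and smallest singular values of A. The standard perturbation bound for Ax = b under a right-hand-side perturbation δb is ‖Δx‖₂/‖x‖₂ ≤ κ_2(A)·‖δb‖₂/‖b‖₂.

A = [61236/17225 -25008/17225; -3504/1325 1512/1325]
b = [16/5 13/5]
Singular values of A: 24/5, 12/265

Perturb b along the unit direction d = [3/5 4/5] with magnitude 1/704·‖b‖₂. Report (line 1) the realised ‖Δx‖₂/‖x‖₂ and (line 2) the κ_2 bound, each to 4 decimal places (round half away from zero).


0.0015
0.1506

largest singular value 24/5, smallest 12/265
condition number: (24/5) ÷ (12/265) = 106.0000
κ_2(A)·‖δb‖/‖b‖ = 0.1506
solve Ax = b  →  x = [34.1667 81.4583]
‖b‖ = 4.1231, ‖x‖ = 88.3336
Δx = A⁻¹·δb where δb = 1/704·4.1231·d; ‖Δx‖ = 0.1293
realised ‖Δx‖/‖x‖ = 0.0015
so the bound overstates the realised error by a factor of ≈ 102.8354 (computed from the unrounded values)


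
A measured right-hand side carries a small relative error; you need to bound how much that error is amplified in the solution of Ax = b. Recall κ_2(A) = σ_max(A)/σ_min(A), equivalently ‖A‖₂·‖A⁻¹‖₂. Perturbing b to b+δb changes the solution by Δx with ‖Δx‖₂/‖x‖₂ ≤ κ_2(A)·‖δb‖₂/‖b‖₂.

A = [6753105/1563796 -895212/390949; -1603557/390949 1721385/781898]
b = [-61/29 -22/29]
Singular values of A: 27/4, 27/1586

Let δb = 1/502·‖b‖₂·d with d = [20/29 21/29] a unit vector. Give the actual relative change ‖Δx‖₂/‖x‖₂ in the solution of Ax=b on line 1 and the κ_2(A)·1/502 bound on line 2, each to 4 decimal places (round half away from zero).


0.0022
0.7898

from the listed singular values, σ₁ = 27/4, σ_n = 27/1586
condition number: (27/4) ÷ (27/1586) = 396.5000
bound on ‖Δx‖/‖x‖: κ·ε = 396.5000·1/502 = 0.7898
solve Ax = b  →  x = [-55.4161 -103.5904]
‖b‖ = 2.2361, ‖x‖ = 117.4816
Δx = A⁻¹·δb where δb = 1/502·2.2361·d; ‖Δx‖ = 0.2616
dividing the unrounded norms, ‖Δx‖/‖x‖ = 0.0022
realised/bound (from unrounded values) ≈ 0.0028


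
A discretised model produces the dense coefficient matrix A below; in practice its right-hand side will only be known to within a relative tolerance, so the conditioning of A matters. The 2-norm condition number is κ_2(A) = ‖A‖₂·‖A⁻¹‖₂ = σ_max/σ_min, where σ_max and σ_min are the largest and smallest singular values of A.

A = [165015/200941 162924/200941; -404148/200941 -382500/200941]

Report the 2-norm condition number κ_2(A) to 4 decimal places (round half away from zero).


M = AᵀA = [1127606841/238918849 1073795940/238918849; 1073795940/238918849 1022783904/238918849]. tr(M)=2556945/284089, det(M)=1296/284089
λ_max, λ_min = (2556945/284089 ± √6536495015649/80706559921)/2 = 9, 144/284089
σ_max=√9=3, σ_min=√(144/284089)=(12/533) → κ = 133.2500

133.2500


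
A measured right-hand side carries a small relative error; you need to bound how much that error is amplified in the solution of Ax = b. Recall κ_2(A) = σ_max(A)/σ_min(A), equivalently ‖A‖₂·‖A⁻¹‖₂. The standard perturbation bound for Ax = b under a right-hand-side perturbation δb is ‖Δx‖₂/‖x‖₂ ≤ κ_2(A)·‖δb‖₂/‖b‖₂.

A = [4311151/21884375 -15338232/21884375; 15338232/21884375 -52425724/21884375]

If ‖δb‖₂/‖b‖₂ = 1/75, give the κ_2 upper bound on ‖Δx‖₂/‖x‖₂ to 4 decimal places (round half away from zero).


form AᵀA = [406155814129/766281390625 -1392389362728/766281390625; -1392389362728/766281390625 4773948636496/766281390625] with trace 8288167121/1226050225 and determinant 456976/1226050225
char-poly roots: 169/25 and 2704/49042009
κ = σ_max/σ_min = (13/5)/(52/7003) = 350.1500
κ_2(A)·‖δb‖/‖b‖ = 4.6687

4.6687


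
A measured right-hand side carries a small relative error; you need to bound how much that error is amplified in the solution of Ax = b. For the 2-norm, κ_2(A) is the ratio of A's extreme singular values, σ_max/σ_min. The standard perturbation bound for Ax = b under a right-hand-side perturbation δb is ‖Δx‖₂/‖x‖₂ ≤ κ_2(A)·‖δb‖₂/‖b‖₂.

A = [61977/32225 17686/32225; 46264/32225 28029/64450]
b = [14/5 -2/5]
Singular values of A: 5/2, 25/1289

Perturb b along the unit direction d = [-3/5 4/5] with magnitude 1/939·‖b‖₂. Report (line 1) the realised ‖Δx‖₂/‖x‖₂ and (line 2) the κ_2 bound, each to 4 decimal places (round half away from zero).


from the listed singular values, σ₁ = 5/2, σ_n = 25/1289
condition number: (5/2) ÷ (25/1289) = 128.9000
perturbation bound = 128.9000·1/939 = 0.1373
solve Ax = b  →  x = [29.6416 -98.7712]
‖b‖ = 2.8284, ‖x‖ = 103.1231
Δx = A⁻¹·δb where δb = 1/939·2.8284·d; ‖Δx‖ = 0.1553
relative error = 0.0015
realised/bound (from unrounded values) ≈ 0.0110

0.0015
0.1373


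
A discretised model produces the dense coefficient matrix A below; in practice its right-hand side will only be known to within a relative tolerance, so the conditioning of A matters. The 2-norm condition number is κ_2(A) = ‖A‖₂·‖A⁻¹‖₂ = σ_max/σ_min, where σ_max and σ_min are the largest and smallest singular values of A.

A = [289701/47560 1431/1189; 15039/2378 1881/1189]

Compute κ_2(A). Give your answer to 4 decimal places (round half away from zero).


M = AᵀA = [5057721/65600 28431/1640; 28431/1640 162/41]. tr(M)=129681/1600, det(M)=6561/1600
λ_max, λ_min = (129681/1600 ± √16775171361/2560000)/2 = 81, 81/1600
σ_max=√81=9, σ_min=√(81/1600)=(9/40) → κ = 40.0000

40.0000


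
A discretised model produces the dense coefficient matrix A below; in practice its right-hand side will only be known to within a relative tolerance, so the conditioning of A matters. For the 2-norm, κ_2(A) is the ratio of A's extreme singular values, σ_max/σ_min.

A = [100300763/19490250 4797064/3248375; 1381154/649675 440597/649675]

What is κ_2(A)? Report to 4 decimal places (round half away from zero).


form AᵀA = [69686809425601/2247750562500 1693576999114/187312546875; 1693576999114/187312546875 164881455209/62437515625] with trace 120996066901/3596400900 and determinant 17682025/143856036
eigenvalues of AᵀA: λ = (tr ± √(tr²−4·det))/2 = 841/25, 525625/143856036
κ = σ_max/σ_min = (29/5)/(725/11994) = 95.9520

95.9520


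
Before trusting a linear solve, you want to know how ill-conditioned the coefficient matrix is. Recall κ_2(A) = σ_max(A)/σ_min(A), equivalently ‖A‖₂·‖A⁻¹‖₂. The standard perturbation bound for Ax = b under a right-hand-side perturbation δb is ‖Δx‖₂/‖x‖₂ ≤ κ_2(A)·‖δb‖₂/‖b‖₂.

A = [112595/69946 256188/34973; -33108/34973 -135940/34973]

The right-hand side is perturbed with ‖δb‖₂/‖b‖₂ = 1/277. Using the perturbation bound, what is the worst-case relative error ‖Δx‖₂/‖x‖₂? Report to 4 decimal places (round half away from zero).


form AᵀA = [416151041/119327876 461547450/29831969; 461547450/29831969 2051511584/29831969] with trace 210297497/2910436 and determinant 334084/727609
char-poly roots: 289/4 and 4624/727609
κ_2(A) = √(λ_max/λ_min) = √((289/4) / (4624/727609)) = 106.6250
worst-case relative error ≤ 106.6250 × 1/277 = 0.3849

0.3849


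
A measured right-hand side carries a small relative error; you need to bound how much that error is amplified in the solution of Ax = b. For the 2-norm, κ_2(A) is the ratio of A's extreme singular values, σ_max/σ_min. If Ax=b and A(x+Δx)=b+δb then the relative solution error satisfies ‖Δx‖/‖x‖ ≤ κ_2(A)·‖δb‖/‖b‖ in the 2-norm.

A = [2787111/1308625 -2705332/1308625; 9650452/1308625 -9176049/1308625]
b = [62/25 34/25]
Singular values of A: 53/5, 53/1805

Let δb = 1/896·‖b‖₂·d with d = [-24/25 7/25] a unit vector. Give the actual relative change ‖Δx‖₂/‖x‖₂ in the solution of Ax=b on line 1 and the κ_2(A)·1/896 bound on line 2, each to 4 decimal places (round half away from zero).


0.0016
0.4029

from the listed singular values, σ₁ = 53/5, σ_n = 53/1805
condition number: (53/5) ÷ (53/1805) = 361.0000
worst-case relative error ≤ 361.0000 × 1/896 = 0.4029
solve Ax = b  →  x = [-46.8380 -49.4535]
‖b‖₂ = 2.8284 and ‖x‖₂ = 68.1135
with δb = [-0.0030 0.0009], A·Δx = δb → ‖Δx‖ = 0.1075
dividing the unrounded norms, ‖Δx‖/‖x‖ = 0.0016
realised/bound (from unrounded values) ≈ 0.0039


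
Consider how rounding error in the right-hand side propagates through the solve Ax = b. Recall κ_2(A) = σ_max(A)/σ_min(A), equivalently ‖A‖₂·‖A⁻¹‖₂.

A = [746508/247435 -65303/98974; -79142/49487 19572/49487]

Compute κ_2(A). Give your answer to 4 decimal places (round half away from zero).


88.7500

AᵀA = [2470105876/211848025 -111139938/42369605; -111139938/42369605 20057905/33895684]; tr = 6176009/504100, det = 2401/126025
eigenvalues of AᵀA: λ = (tr ± √(tr²−4·det))/2 = 49/4, 196/126025
κ = σ_max/σ_min = (7/2)/(14/355) = 88.7500


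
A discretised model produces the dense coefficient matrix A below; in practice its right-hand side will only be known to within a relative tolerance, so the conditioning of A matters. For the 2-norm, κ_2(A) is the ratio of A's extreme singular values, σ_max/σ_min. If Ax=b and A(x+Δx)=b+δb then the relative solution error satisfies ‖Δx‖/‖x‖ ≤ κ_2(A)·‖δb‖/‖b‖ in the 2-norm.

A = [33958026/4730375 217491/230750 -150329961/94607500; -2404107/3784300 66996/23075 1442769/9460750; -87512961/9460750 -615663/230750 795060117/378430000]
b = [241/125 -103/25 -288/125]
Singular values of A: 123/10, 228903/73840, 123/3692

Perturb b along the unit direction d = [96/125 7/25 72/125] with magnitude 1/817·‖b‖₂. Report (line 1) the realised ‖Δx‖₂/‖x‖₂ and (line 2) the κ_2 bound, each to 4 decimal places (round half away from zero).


largest singular value 123/10, smallest 123/3692
condition number: (123/10) ÷ (123/3692) = 369.2000
worst-case relative error ≤ 369.2000 × 1/817 = 0.4519
solve Ax = b  →  x = [-6.0805 -1.2053 -29.3986]
2-norm of b is 5.0990; of x, 30.0450
re-solving with b+δb shifts x by Δx of norm 0.1873
realised ‖Δx‖/‖x‖ = 0.0062
tightness: 0.0062 against a bound of 0.4519 (unrounded ratio ≈ 0.0138)

0.0062
0.4519


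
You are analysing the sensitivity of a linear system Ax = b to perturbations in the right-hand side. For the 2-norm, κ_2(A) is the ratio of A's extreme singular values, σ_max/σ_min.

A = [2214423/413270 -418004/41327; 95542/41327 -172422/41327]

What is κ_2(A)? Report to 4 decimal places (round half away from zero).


149.6000

AᵀA = [34417139641/1010604100 -3225955914/50530205; -3225955914/50530205 1209802900/10106041]; tr = 537707369/3496900, det = 923521/874225
solving λ² − 537707369/3496900·λ + 923521/874225 = 0 gives λ = 3844/25, 961/139876
σ_max=√(3844/25)=(62/5), σ_min=√(961/139876)=(31/374) → κ = 149.6000
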